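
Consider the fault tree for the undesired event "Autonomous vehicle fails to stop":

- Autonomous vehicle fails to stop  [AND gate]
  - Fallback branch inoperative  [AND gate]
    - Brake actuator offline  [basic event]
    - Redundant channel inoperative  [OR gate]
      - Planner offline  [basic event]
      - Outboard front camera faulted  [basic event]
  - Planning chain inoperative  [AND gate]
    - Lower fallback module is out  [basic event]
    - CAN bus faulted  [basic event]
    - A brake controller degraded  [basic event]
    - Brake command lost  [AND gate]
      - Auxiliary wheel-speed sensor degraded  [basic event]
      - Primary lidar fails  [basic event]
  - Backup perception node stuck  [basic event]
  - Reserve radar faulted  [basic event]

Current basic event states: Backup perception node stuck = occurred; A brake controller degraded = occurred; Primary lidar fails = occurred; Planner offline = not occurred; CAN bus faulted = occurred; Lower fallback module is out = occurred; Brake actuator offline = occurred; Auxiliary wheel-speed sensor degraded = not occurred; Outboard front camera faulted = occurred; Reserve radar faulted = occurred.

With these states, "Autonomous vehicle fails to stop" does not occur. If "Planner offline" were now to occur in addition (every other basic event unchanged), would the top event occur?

No

Counterfactual: set "Planner offline" to occurred.
Redundant channel inoperative [OR]: Planner offline=occurs, Outboard front camera faulted=occurs → at least one input occurs → occurs.
Fallback branch inoperative [AND]: Brake actuator offline=occurs, Redundant channel inoperative=occurs → all inputs occur → occurs.
Brake command lost [AND]: Auxiliary wheel-speed sensor degraded=not, Primary lidar fails=occurs → not all inputs occur → does not occur.
Planning chain inoperative [AND]: Lower fallback module is out=occurs, CAN bus faulted=occurs, A brake controller degraded=occurs, Brake command lost=not → not all inputs occur → does not occur.
Autonomous vehicle fails to stop [AND]: Fallback branch inoperative=occurs, Planning chain inoperative=not, Backup perception node stuck=occurs, Reserve radar faulted=occurs → not all inputs occur → does not occur.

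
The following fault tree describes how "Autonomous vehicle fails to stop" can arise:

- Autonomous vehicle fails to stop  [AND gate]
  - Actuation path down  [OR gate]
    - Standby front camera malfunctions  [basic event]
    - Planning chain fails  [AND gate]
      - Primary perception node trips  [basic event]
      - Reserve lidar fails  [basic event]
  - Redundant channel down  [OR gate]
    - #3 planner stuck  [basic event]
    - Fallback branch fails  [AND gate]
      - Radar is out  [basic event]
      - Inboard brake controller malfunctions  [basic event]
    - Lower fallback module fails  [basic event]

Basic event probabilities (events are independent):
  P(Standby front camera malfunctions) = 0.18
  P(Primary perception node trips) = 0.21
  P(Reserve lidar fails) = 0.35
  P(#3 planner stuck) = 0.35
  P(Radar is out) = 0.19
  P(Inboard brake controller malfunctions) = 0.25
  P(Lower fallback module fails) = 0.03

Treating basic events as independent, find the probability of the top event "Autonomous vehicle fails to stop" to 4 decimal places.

P(Planning chain fails) [AND] = 0.21 × 0.35 = 0.073500
P(Actuation path down) [OR] = 1 − (1−0.18) × (1−0.073500) = 0.240270
P(Fallback branch fails) [AND] = 0.19 × 0.25 = 0.047500
P(Redundant channel down) [OR] = 1 − (1−0.35) × (1−0.047500) × (1−0.03) = 0.399449
P(Autonomous vehicle fails to stop) [AND] = 0.240270 × 0.399449 = 0.095976
Rounded to 4 decimal places: P(Autonomous vehicle fails to stop) ≈ 0.0960.

0.0960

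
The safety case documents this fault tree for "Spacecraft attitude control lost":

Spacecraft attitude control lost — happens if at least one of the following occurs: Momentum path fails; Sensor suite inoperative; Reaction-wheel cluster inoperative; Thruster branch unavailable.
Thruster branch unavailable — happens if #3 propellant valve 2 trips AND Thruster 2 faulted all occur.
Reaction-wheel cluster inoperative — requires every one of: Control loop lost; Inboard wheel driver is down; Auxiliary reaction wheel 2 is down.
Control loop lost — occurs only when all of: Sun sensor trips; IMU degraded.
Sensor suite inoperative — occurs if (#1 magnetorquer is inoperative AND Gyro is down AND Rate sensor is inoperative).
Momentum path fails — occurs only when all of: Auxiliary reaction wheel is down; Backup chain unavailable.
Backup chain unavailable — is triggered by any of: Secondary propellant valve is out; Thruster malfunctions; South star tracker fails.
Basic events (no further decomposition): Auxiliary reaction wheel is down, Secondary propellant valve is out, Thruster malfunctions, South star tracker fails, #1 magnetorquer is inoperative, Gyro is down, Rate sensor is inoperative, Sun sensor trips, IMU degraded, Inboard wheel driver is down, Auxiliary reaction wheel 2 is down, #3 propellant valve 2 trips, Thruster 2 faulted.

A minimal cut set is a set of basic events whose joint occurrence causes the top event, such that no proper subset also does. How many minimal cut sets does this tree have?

6

Backup chain unavailable [OR]: union of children's cut sets → 3 cut set(s).
Momentum path fails [AND]: one cut set from each child combined → 1 × 3 = 3 cut set(s).
Sensor suite inoperative [AND]: one cut set from each child combined → 1 × 1 × 1 = 1 cut set(s).
Control loop lost [AND]: one cut set from each child combined → 1 × 1 = 1 cut set(s).
Reaction-wheel cluster inoperative [AND]: one cut set from each child combined → 1 × 1 × 1 = 1 cut set(s).
Thruster branch unavailable [AND]: one cut set from each child combined → 1 × 1 = 1 cut set(s).
Spacecraft attitude control lost [OR]: union of children's cut sets → 6 cut set(s).
Minimal cut sets: {Auxiliary reaction wheel is down, Secondary propellant valve is out}; {Auxiliary reaction wheel is down, Thruster malfunctions}; {Auxiliary reaction wheel is down, South star tracker fails}; {#1 magnetorquer is inoperative, Gyro is down, Rate sensor is inoperative}; {Auxiliary reaction wheel 2 is down, IMU degraded, Inboard wheel driver is down, Sun sensor trips}; {#3 propellant valve 2 trips, Thruster 2 faulted}.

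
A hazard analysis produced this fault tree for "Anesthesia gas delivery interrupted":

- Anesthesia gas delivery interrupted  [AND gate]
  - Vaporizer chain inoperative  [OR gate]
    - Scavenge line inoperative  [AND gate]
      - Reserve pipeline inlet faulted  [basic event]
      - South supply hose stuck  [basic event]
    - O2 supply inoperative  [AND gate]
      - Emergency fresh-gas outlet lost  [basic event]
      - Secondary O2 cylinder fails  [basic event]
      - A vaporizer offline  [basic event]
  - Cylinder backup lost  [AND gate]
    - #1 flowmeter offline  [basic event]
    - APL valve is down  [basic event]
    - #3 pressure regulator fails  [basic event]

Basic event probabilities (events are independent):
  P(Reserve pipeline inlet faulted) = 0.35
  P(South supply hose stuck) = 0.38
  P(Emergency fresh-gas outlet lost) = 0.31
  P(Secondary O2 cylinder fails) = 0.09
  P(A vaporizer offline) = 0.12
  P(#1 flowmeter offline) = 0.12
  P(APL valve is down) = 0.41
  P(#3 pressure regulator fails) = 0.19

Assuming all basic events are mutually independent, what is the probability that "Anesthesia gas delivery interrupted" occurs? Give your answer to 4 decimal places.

P(Scavenge line inoperative) [AND] = 0.35 × 0.38 = 0.133000
P(O2 supply inoperative) [AND] = 0.31 × 0.09 × 0.12 = 0.003348
P(Vaporizer chain inoperative) [OR] = 1 − (1−0.133000) × (1−0.003348) = 0.135903
P(Cylinder backup lost) [AND] = 0.12 × 0.41 × 0.19 = 0.009348
P(Anesthesia gas delivery interrupted) [AND] = 0.135903 × 0.009348 = 0.001270
Rounded to 4 decimal places: P(Anesthesia gas delivery interrupted) ≈ 0.0013.

0.0013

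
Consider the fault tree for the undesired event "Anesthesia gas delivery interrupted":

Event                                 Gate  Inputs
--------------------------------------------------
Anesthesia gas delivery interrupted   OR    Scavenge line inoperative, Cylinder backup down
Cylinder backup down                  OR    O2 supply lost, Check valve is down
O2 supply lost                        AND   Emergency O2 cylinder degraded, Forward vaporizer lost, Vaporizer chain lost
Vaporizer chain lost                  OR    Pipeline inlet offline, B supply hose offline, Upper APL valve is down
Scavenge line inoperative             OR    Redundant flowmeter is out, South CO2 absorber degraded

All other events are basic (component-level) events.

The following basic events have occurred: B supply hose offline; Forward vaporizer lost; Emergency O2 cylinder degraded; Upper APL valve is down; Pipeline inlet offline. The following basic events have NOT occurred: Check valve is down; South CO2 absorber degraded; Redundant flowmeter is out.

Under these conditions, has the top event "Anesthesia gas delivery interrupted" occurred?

Scavenge line inoperative [OR]: Redundant flowmeter is out=not, South CO2 absorber degraded=not → no input occurs → does not occur.
Vaporizer chain lost [OR]: Pipeline inlet offline=occurs, B supply hose offline=occurs, Upper APL valve is down=occurs → at least one input occurs → occurs.
O2 supply lost [AND]: Emergency O2 cylinder degraded=occurs, Forward vaporizer lost=occurs, Vaporizer chain lost=occurs → all inputs occur → occurs.
Cylinder backup down [OR]: O2 supply lost=occurs, Check valve is down=not → at least one input occurs → occurs.
Anesthesia gas delivery interrupted [OR]: Scavenge line inoperative=not, Cylinder backup down=occurs → at least one input occurs → occurs.

Yes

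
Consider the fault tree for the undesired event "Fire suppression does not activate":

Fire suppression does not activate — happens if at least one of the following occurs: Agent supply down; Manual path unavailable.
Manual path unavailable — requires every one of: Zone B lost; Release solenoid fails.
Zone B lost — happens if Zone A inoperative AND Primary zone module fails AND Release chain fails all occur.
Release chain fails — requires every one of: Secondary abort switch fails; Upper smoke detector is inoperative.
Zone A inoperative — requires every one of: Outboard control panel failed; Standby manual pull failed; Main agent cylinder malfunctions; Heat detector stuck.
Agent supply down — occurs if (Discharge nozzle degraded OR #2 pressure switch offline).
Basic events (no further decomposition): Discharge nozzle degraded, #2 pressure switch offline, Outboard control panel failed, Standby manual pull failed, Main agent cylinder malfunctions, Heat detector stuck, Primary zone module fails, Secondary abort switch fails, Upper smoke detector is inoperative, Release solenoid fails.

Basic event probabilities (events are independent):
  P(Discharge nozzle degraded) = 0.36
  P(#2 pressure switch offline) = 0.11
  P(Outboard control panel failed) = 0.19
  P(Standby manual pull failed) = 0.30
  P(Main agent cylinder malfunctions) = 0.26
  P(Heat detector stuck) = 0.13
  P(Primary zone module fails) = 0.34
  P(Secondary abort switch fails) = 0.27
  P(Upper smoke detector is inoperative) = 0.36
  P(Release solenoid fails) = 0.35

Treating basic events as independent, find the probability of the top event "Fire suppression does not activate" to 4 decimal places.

P(Agent supply down) [OR] = 1 − (1−0.36) × (1−0.11) = 0.430400
P(Zone A inoperative) [AND] = 0.19 × 0.30 × 0.26 × 0.13 = 0.001927
P(Release chain fails) [AND] = 0.27 × 0.36 = 0.097200
P(Zone B lost) [AND] = 0.001927 × 0.34 × 0.097200 = 0.000064
P(Manual path unavailable) [AND] = 0.000064 × 0.35 = 0.000022
P(Fire suppression does not activate) [OR] = 1 − (1−0.430400) × (1−0.000022) = 0.430413
Rounded to 4 decimal places: P(Fire suppression does not activate) ≈ 0.4304.

0.4304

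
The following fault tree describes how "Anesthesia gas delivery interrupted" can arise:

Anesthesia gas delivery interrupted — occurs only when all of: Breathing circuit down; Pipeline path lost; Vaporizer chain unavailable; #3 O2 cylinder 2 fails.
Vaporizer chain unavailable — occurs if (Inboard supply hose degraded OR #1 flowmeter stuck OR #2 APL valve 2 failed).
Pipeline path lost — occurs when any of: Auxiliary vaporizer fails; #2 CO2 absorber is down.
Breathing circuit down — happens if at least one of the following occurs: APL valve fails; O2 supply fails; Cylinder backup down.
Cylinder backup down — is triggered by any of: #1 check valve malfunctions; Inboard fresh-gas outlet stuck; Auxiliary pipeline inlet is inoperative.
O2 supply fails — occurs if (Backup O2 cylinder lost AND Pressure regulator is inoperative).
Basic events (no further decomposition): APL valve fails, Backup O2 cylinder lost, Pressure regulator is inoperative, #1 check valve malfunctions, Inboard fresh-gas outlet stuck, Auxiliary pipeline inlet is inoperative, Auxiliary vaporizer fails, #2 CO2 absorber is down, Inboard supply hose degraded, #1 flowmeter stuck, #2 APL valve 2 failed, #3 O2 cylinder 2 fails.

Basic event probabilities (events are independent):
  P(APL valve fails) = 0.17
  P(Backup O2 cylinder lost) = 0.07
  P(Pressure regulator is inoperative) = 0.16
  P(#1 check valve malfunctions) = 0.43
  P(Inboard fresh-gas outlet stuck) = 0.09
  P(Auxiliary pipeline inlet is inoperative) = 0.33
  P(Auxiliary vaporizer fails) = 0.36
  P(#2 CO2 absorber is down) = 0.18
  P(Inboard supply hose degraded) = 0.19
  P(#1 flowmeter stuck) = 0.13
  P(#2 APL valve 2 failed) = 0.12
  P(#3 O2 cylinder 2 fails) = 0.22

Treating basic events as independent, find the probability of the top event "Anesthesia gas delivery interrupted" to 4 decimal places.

0.0284

P(O2 supply fails) [AND] = 0.07 × 0.16 = 0.011200
P(Cylinder backup down) [OR] = 1 − (1−0.43) × (1−0.09) × (1−0.33) = 0.652471
P(Breathing circuit down) [OR] = 1 − (1−0.17) × (1−0.011200) × (1−0.652471) = 0.714782
P(Pipeline path lost) [OR] = 1 − (1−0.36) × (1−0.18) = 0.475200
P(Vaporizer chain unavailable) [OR] = 1 − (1−0.19) × (1−0.13) × (1−0.12) = 0.379864
P(Anesthesia gas delivery interrupted) [AND] = 0.714782 × 0.475200 × 0.379864 × 0.22 = 0.028386
Rounded to 4 decimal places: P(Anesthesia gas delivery interrupted) ≈ 0.0284.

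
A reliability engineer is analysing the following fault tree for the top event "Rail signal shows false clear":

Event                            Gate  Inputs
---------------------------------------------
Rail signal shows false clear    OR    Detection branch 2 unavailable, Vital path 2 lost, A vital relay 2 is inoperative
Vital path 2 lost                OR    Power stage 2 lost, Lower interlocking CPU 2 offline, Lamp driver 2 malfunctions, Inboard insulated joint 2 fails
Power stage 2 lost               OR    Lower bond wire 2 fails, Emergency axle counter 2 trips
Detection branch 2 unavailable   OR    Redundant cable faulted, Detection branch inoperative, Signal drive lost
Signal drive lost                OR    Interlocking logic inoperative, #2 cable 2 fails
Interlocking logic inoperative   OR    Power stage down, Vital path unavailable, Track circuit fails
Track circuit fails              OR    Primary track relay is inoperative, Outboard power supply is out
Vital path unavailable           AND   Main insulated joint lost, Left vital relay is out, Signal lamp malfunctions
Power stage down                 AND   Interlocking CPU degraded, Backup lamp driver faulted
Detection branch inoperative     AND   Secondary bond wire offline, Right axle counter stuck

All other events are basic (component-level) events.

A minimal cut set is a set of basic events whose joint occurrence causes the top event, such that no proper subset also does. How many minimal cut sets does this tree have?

Detection branch inoperative [AND]: one cut set from each child combined → 1 × 1 = 1 cut set(s).
Power stage down [AND]: one cut set from each child combined → 1 × 1 = 1 cut set(s).
Vital path unavailable [AND]: one cut set from each child combined → 1 × 1 × 1 = 1 cut set(s).
Track circuit fails [OR]: union of children's cut sets → 2 cut set(s).
Interlocking logic inoperative [OR]: union of children's cut sets → 4 cut set(s).
Signal drive lost [OR]: union of children's cut sets → 5 cut set(s).
Detection branch 2 unavailable [OR]: union of children's cut sets → 7 cut set(s).
Power stage 2 lost [OR]: union of children's cut sets → 2 cut set(s).
Vital path 2 lost [OR]: union of children's cut sets → 5 cut set(s).
Rail signal shows false clear [OR]: union of children's cut sets → 13 cut set(s).

13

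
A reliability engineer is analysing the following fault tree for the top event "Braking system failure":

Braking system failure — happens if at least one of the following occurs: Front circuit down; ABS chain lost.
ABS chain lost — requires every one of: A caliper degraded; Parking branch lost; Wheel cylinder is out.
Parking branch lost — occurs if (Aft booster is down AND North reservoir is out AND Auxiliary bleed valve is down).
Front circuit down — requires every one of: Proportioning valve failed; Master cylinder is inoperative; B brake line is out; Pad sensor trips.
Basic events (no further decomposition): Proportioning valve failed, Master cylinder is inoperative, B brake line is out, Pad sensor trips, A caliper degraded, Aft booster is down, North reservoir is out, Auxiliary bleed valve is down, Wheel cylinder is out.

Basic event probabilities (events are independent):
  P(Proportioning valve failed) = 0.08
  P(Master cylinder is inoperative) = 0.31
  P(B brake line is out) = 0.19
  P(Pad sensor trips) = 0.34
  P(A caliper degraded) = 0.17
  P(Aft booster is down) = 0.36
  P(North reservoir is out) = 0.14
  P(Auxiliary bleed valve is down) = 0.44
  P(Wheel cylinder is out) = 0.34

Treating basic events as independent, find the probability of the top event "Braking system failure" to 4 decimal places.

0.0029

P(Front circuit down) [AND] = 0.08 × 0.31 × 0.19 × 0.34 = 0.001602
P(Parking branch lost) [AND] = 0.36 × 0.14 × 0.44 = 0.022176
P(ABS chain lost) [AND] = 0.17 × 0.022176 × 0.34 = 0.001282
P(Braking system failure) [OR] = 1 − (1−0.001602) × (1−0.001282) = 0.002882
Rounded to 4 decimal places: P(Braking system failure) ≈ 0.0029.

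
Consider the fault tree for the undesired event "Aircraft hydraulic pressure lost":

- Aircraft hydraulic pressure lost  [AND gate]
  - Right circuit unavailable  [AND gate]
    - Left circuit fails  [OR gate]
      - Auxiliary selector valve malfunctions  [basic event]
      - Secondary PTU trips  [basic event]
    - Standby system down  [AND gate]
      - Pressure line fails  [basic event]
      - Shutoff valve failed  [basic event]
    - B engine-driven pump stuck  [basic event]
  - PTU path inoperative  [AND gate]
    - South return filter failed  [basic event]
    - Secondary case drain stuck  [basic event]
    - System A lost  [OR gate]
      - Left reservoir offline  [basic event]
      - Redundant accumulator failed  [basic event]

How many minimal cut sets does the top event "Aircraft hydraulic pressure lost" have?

Left circuit fails [OR]: union of children's cut sets → 2 cut set(s).
Standby system down [AND]: one cut set from each child combined → 1 × 1 = 1 cut set(s).
Right circuit unavailable [AND]: one cut set from each child combined → 2 × 1 × 1 = 2 cut set(s).
System A lost [OR]: union of children's cut sets → 2 cut set(s).
PTU path inoperative [AND]: one cut set from each child combined → 1 × 1 × 2 = 2 cut set(s).
Aircraft hydraulic pressure lost [AND]: one cut set from each child combined → 2 × 2 = 4 cut set(s).
Minimal cut sets: {Auxiliary selector valve malfunctions, B engine-driven pump stuck, Left reservoir offline, Pressure line fails, Secondary case drain stuck, Shutoff valve failed, South return filter failed}; {Auxiliary selector valve malfunctions, B engine-driven pump stuck, Pressure line fails, Redundant accumulator failed, Secondary case drain stuck, Shutoff valve failed, South return filter failed}; {B engine-driven pump stuck, Left reservoir offline, Pressure line fails, Secondary PTU trips, Secondary case drain stuck, Shutoff valve failed, South return filter failed}; {B engine-driven pump stuck, Pressure line fails, Redundant accumulator failed, Secondary PTU trips, Secondary case drain stuck, Shutoff valve failed, South return filter failed}.

4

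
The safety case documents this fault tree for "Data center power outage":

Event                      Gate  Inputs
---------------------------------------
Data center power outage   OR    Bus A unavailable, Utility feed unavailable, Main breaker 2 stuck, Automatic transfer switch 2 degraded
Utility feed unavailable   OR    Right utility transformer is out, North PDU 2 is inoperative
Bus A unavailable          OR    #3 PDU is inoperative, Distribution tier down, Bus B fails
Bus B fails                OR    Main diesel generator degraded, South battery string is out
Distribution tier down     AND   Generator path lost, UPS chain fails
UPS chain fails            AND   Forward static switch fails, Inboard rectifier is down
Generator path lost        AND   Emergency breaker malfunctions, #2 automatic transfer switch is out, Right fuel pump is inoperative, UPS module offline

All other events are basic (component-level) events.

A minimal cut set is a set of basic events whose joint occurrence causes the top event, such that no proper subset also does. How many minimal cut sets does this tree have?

8

Generator path lost [AND]: one cut set from each child combined → 1 × 1 × 1 × 1 = 1 cut set(s).
UPS chain fails [AND]: one cut set from each child combined → 1 × 1 = 1 cut set(s).
Distribution tier down [AND]: one cut set from each child combined → 1 × 1 = 1 cut set(s).
Bus B fails [OR]: union of children's cut sets → 2 cut set(s).
Bus A unavailable [OR]: union of children's cut sets → 4 cut set(s).
Utility feed unavailable [OR]: union of children's cut sets → 2 cut set(s).
Data center power outage [OR]: union of children's cut sets → 8 cut set(s).
Minimal cut sets: {#3 PDU is inoperative}; {#2 automatic transfer switch is out, Emergency breaker malfunctions, Forward static switch fails, Inboard rectifier is down, Right fuel pump is inoperative, UPS module offline}; {Main diesel generator degraded}; {South battery string is out}; {Right utility transformer is out}; {North PDU 2 is inoperative}; {Main breaker 2 stuck}; {Automatic transfer switch 2 degraded}.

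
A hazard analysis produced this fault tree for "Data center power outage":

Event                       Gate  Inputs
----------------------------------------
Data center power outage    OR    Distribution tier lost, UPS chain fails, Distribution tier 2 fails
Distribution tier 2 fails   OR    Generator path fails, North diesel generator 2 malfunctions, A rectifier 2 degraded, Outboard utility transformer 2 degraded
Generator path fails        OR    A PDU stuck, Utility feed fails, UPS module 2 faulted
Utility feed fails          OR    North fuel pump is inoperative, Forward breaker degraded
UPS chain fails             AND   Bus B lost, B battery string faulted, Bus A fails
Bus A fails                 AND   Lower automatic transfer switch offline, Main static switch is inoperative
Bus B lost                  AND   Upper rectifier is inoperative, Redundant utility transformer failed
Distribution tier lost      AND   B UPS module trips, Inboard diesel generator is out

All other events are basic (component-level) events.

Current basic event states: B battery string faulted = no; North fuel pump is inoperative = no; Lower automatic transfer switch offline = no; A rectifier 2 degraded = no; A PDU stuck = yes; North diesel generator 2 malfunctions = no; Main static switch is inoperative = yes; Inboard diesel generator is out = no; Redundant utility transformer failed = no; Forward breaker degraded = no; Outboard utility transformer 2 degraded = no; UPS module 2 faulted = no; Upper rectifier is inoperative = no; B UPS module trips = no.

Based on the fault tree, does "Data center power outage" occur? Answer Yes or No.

Distribution tier lost [AND]: B UPS module trips=not, Inboard diesel generator is out=not → not all inputs occur → does not occur.
Bus B lost [AND]: Upper rectifier is inoperative=not, Redundant utility transformer failed=not → not all inputs occur → does not occur.
Bus A fails [AND]: Lower automatic transfer switch offline=not, Main static switch is inoperative=occurs → not all inputs occur → does not occur.
UPS chain fails [AND]: Bus B lost=not, B battery string faulted=not, Bus A fails=not → not all inputs occur → does not occur.
Utility feed fails [OR]: North fuel pump is inoperative=not, Forward breaker degraded=not → no input occurs → does not occur.
Generator path fails [OR]: A PDU stuck=occurs, Utility feed fails=not, UPS module 2 faulted=not → at least one input occurs → occurs.
Distribution tier 2 fails [OR]: Generator path fails=occurs, North diesel generator 2 malfunctions=not, A rectifier 2 degraded=not, Outboard utility transformer 2 degraded=not → at least one input occurs → occurs.
Data center power outage [OR]: Distribution tier lost=not, UPS chain fails=not, Distribution tier 2 fails=occurs → at least one input occurs → occurs.

Yes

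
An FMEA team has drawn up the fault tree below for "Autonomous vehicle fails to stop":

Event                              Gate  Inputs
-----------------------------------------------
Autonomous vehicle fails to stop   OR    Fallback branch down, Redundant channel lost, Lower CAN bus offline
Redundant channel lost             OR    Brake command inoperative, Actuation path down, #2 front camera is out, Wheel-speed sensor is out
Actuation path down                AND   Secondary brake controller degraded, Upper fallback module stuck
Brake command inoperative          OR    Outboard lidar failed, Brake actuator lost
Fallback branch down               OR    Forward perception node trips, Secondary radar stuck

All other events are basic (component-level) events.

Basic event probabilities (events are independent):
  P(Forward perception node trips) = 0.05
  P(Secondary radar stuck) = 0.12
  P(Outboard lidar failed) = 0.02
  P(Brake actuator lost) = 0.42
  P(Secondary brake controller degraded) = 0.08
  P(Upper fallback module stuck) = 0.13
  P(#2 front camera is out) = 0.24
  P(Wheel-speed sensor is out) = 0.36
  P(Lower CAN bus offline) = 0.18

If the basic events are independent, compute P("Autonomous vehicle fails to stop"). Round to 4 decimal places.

P(Fallback branch down) [OR] = 1 − (1−0.05) × (1−0.12) = 0.164000
P(Brake command inoperative) [OR] = 1 − (1−0.02) × (1−0.42) = 0.431600
P(Actuation path down) [AND] = 0.08 × 0.13 = 0.010400
P(Redundant channel lost) [OR] = 1 − (1−0.431600) × (1−0.010400) × (1−0.24) × (1−0.36) = 0.726406
P(Autonomous vehicle fails to stop) [OR] = 1 − (1−0.164000) × (1−0.726406) × (1−0.18) = 0.812446
Rounded to 4 decimal places: P(Autonomous vehicle fails to stop) ≈ 0.8124.

0.8124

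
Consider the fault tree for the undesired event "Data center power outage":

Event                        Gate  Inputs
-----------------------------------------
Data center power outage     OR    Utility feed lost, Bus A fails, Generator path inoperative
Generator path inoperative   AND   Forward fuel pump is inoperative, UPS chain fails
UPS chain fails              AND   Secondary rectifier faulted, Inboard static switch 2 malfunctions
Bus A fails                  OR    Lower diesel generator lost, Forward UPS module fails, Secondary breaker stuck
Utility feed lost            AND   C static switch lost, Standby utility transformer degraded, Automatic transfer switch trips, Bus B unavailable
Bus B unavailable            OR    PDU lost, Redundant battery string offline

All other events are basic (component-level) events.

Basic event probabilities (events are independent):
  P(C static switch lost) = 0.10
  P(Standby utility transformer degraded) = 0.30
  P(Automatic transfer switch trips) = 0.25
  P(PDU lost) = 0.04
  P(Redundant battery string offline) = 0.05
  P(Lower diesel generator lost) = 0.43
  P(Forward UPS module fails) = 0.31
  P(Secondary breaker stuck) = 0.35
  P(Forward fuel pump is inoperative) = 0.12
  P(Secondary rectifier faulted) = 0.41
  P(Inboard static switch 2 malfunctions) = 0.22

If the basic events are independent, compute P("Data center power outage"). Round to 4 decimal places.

P(Bus B unavailable) [OR] = 1 − (1−0.04) × (1−0.05) = 0.088000
P(Utility feed lost) [AND] = 0.10 × 0.30 × 0.25 × 0.088000 = 0.000660
P(Bus A fails) [OR] = 1 − (1−0.43) × (1−0.31) × (1−0.35) = 0.744355
P(UPS chain fails) [AND] = 0.41 × 0.22 = 0.090200
P(Generator path inoperative) [AND] = 0.12 × 0.090200 = 0.010824
P(Data center power outage) [OR] = 1 − (1−0.000660) × (1−0.744355) × (1−0.010824) = 0.747289
Rounded to 4 decimal places: P(Data center power outage) ≈ 0.7473.

0.7473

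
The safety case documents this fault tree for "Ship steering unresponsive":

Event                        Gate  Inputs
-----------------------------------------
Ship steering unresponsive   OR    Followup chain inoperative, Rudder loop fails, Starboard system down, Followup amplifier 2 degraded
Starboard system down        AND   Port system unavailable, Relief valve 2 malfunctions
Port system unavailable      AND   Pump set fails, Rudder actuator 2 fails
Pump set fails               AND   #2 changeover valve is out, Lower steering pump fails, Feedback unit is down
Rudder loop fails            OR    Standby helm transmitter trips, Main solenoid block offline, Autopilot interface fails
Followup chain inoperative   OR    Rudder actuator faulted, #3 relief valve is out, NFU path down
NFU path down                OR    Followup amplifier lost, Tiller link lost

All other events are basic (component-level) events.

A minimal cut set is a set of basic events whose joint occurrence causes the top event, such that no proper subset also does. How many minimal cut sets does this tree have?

NFU path down [OR]: union of children's cut sets → 2 cut set(s).
Followup chain inoperative [OR]: union of children's cut sets → 4 cut set(s).
Rudder loop fails [OR]: union of children's cut sets → 3 cut set(s).
Pump set fails [AND]: one cut set from each child combined → 1 × 1 × 1 = 1 cut set(s).
Port system unavailable [AND]: one cut set from each child combined → 1 × 1 = 1 cut set(s).
Starboard system down [AND]: one cut set from each child combined → 1 × 1 = 1 cut set(s).
Ship steering unresponsive [OR]: union of children's cut sets → 9 cut set(s).
Minimal cut sets: {Rudder actuator faulted}; {#3 relief valve is out}; {Followup amplifier lost}; {Tiller link lost}; {Standby helm transmitter trips}; {Main solenoid block offline}; {Autopilot interface fails}; {#2 changeover valve is out, Feedback unit is down, Lower steering pump fails, Relief valve 2 malfunctions, Rudder actuator 2 fails}; {Followup amplifier 2 degraded}.

9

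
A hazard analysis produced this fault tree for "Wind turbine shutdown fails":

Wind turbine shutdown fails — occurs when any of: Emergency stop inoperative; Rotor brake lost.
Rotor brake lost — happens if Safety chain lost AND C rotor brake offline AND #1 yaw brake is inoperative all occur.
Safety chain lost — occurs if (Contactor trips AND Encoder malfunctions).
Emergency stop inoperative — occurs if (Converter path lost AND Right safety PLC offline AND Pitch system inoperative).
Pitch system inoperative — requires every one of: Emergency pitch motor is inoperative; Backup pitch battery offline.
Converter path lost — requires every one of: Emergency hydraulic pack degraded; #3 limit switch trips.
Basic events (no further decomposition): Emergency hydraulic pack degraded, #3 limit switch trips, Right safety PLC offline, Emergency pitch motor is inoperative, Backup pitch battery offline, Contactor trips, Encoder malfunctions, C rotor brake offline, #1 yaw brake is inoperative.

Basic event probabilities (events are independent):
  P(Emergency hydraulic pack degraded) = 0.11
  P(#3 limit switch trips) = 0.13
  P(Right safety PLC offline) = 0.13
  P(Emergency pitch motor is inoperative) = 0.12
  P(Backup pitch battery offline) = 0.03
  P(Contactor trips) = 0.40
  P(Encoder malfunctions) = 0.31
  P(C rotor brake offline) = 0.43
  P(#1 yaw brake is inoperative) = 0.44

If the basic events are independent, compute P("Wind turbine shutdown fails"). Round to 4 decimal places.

P(Converter path lost) [AND] = 0.11 × 0.13 = 0.014300
P(Pitch system inoperative) [AND] = 0.12 × 0.03 = 0.003600
P(Emergency stop inoperative) [AND] = 0.014300 × 0.13 × 0.003600 = 0.000007
P(Safety chain lost) [AND] = 0.40 × 0.31 = 0.124000
P(Rotor brake lost) [AND] = 0.124000 × 0.43 × 0.44 = 0.023461
P(Wind turbine shutdown fails) [OR] = 1 − (1−0.000007) × (1−0.023461) = 0.023468
Rounded to 4 decimal places: P(Wind turbine shutdown fails) ≈ 0.0235.

0.0235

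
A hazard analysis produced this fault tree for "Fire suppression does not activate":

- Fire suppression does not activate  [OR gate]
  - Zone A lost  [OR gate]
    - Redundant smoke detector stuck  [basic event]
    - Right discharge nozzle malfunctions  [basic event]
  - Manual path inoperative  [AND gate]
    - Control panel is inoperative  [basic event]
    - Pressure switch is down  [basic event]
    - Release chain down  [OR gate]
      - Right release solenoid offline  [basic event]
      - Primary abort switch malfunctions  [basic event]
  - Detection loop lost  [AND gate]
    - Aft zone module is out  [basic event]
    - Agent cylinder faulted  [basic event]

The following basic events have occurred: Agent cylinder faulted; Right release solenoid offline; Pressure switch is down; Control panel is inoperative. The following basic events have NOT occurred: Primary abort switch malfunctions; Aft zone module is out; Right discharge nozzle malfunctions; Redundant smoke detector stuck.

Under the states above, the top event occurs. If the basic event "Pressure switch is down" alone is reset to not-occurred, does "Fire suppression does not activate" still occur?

Counterfactual: set "Pressure switch is down" to not occurred.
Zone A lost [OR]: Redundant smoke detector stuck=not, Right discharge nozzle malfunctions=not → no input occurs → does not occur.
Release chain down [OR]: Right release solenoid offline=occurs, Primary abort switch malfunctions=not → at least one input occurs → occurs.
Manual path inoperative [AND]: Control panel is inoperative=occurs, Pressure switch is down=not, Release chain down=occurs → not all inputs occur → does not occur.
Detection loop lost [AND]: Aft zone module is out=not, Agent cylinder faulted=occurs → not all inputs occur → does not occur.
Fire suppression does not activate [OR]: Zone A lost=not, Manual path inoperative=not, Detection loop lost=not → no input occurs → does not occur.

No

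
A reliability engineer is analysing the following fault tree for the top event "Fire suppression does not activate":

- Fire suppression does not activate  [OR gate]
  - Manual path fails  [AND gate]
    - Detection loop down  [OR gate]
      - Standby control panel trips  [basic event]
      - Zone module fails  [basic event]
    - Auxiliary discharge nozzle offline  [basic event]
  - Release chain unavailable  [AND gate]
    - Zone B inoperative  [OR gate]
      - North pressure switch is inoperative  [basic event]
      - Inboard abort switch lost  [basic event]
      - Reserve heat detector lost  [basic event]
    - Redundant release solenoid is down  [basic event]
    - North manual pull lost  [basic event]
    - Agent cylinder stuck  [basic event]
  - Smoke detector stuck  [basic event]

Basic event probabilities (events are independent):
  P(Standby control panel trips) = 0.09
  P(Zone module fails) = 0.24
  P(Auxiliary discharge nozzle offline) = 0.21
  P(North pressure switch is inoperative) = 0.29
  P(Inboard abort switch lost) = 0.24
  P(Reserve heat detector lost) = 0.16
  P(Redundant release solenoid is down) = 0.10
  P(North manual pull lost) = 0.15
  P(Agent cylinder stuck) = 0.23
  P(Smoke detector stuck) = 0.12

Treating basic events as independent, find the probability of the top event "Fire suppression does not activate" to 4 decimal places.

0.1785

P(Detection loop down) [OR] = 1 − (1−0.09) × (1−0.24) = 0.308400
P(Manual path fails) [AND] = 0.308400 × 0.21 = 0.064764
P(Zone B inoperative) [OR] = 1 − (1−0.29) × (1−0.24) × (1−0.16) = 0.546736
P(Release chain unavailable) [AND] = 0.546736 × 0.10 × 0.15 × 0.23 = 0.001886
P(Fire suppression does not activate) [OR] = 1 − (1−0.064764) × (1−0.001886) × (1−0.12) = 0.178545
Rounded to 4 decimal places: P(Fire suppression does not activate) ≈ 0.1785.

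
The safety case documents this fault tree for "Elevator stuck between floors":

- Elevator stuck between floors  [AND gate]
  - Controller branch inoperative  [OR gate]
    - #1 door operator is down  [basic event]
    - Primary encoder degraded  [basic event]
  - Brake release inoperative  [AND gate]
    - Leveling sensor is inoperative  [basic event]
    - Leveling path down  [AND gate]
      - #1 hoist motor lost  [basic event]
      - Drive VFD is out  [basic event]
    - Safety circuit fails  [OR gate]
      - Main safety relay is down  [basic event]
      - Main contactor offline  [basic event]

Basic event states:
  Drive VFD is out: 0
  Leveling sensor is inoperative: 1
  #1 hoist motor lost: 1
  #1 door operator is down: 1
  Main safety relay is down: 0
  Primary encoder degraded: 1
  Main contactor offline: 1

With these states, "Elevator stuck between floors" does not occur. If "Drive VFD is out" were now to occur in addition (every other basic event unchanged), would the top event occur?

Counterfactual: set "Drive VFD is out" to occurred.
Controller branch inoperative [OR]: #1 door operator is down=occurs, Primary encoder degraded=occurs → at least one input occurs → occurs.
Leveling path down [AND]: #1 hoist motor lost=occurs, Drive VFD is out=occurs → all inputs occur → occurs.
Safety circuit fails [OR]: Main safety relay is down=not, Main contactor offline=occurs → at least one input occurs → occurs.
Brake release inoperative [AND]: Leveling sensor is inoperative=occurs, Leveling path down=occurs, Safety circuit fails=occurs → all inputs occur → occurs.
Elevator stuck between floors [AND]: Controller branch inoperative=occurs, Brake release inoperative=occurs → all inputs occur → occurs.

Yes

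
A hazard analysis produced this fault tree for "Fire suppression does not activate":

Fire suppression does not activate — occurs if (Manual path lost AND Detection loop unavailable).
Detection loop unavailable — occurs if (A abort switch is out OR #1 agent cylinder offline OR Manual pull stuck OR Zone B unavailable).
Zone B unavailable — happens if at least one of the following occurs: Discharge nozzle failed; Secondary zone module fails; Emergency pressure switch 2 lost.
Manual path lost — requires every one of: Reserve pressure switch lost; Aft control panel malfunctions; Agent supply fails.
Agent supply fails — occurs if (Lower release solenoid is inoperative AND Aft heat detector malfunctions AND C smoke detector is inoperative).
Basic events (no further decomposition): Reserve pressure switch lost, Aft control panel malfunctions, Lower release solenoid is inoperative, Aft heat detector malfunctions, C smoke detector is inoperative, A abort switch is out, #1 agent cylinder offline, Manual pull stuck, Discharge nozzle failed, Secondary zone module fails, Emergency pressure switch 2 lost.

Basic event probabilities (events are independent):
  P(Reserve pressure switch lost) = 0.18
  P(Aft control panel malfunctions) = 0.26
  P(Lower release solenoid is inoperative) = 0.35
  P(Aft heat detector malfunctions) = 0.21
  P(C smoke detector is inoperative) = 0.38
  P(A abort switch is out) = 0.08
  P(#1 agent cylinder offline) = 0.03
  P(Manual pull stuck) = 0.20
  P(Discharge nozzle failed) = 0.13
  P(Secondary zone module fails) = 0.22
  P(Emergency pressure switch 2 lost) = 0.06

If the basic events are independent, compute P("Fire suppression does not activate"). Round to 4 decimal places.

0.0007

P(Agent supply fails) [AND] = 0.35 × 0.21 × 0.38 = 0.027930
P(Manual path lost) [AND] = 0.18 × 0.26 × 0.027930 = 0.001307
P(Zone B unavailable) [OR] = 1 − (1−0.13) × (1−0.22) × (1−0.06) = 0.362116
P(Detection loop unavailable) [OR] = 1 − (1−0.08) × (1−0.03) × (1−0.20) × (1−0.362116) = 0.544602
P(Fire suppression does not activate) [AND] = 0.001307 × 0.544602 = 0.000712
Rounded to 4 decimal places: P(Fire suppression does not activate) ≈ 0.0007.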